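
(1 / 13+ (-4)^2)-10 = 79 / 13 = 6.08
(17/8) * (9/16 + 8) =2329/128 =18.20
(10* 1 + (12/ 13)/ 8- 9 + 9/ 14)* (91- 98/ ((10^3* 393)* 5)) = 160.00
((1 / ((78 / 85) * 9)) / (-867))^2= 25 / 1281783204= 0.00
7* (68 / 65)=476 / 65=7.32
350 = 350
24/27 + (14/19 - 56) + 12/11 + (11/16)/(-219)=-117070865/2197008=-53.29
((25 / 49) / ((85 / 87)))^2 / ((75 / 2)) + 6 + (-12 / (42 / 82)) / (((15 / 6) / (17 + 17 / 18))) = -5063378344 / 31225005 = -162.16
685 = 685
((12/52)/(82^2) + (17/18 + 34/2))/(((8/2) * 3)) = 14117065/9440496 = 1.50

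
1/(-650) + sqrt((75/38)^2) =12178/6175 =1.97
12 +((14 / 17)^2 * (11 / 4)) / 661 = 2292887 / 191029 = 12.00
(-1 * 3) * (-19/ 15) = 19/ 5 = 3.80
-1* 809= -809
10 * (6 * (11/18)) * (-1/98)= -55/147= -0.37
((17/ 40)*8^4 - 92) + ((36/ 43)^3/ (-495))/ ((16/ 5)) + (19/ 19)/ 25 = 36050930417/ 21864425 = 1648.84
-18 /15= -6 /5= -1.20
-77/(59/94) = -7238/59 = -122.68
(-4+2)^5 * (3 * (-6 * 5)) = 2880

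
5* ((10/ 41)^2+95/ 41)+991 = 1685846/ 1681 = 1002.88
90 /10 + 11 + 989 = 1009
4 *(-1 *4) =-16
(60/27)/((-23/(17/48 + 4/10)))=-181/2484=-0.07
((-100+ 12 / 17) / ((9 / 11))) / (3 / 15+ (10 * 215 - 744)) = -92840 / 1075743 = -0.09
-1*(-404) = 404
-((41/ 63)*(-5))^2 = -42025/ 3969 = -10.59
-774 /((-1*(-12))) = -129 /2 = -64.50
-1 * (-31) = 31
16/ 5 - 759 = -3779/ 5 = -755.80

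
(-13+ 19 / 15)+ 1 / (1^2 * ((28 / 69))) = -3893 / 420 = -9.27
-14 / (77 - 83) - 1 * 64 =-185 / 3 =-61.67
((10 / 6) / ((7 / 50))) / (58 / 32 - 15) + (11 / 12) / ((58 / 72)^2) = 1900028 / 3726471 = 0.51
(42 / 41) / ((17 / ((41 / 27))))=14 / 153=0.09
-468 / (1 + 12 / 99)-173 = -21845 / 37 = -590.41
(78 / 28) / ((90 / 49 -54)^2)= 4459 / 4355424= 0.00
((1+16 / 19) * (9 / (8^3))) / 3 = 105 / 9728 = 0.01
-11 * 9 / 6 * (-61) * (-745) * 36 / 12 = -4499055 / 2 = -2249527.50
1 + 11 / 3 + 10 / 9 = 52 / 9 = 5.78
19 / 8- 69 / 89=1139 / 712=1.60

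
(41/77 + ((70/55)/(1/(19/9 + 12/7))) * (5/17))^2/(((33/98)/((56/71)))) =59987026288/6636521727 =9.04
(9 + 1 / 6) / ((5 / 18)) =33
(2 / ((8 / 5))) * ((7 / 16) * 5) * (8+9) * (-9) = -26775 / 64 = -418.36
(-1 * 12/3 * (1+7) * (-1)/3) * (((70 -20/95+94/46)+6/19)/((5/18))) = 6053568/2185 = 2770.51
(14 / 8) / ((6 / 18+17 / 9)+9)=63 / 404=0.16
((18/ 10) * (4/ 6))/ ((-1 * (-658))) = 3/ 1645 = 0.00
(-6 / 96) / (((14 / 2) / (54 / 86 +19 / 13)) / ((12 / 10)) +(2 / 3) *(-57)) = 438 / 246739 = 0.00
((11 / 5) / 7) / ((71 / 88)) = 968 / 2485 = 0.39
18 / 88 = 9 / 44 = 0.20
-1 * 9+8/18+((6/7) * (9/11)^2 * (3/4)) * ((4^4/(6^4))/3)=-65003/7623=-8.53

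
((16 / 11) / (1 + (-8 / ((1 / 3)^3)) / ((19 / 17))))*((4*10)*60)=-18.16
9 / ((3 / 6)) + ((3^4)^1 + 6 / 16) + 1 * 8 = 859 / 8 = 107.38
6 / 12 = 1 / 2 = 0.50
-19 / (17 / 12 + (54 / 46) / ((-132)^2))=-2538096 / 189253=-13.41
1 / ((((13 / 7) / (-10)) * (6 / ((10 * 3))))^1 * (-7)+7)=50 / 363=0.14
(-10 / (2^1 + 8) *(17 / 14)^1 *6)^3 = -132651 / 343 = -386.74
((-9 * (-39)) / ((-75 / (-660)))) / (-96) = -1287 / 40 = -32.18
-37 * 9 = -333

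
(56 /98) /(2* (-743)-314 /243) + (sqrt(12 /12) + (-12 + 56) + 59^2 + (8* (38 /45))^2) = 4574387758511 /1280753775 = 3571.64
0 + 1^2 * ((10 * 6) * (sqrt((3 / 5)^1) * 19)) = 228 * sqrt(15) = 883.04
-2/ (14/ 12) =-1.71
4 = 4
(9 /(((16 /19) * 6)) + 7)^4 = 6234839521 /1048576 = 5946.01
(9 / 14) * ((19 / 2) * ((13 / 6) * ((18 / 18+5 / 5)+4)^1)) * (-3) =-6669 / 28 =-238.18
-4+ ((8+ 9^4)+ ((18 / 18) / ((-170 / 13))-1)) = 1115867 / 170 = 6563.92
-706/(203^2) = -0.02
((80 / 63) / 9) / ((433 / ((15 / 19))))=400 / 1554903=0.00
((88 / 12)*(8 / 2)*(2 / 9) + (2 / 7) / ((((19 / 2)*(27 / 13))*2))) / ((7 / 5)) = 117170 / 25137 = 4.66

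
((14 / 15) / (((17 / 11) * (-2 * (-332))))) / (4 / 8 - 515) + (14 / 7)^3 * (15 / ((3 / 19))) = 760.00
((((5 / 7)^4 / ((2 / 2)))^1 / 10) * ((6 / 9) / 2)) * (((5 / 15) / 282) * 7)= 125 / 1741068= 0.00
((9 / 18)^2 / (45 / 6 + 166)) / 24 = 0.00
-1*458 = -458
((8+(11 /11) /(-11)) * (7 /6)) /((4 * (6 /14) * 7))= 203 /264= 0.77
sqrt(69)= 8.31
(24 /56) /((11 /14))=6 /11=0.55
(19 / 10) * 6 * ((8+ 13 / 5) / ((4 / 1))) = 3021 / 100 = 30.21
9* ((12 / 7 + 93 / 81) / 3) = 8.59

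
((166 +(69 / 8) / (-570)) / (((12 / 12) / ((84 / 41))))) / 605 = 5298237 / 9425900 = 0.56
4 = 4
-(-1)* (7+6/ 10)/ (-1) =-38/ 5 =-7.60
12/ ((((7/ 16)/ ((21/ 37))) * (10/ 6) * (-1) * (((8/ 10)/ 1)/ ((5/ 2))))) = -1080/ 37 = -29.19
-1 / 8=-0.12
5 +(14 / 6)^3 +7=667 / 27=24.70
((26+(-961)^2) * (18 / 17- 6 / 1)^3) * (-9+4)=2736950005440 / 4913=557083249.63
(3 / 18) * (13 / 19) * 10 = 65 / 57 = 1.14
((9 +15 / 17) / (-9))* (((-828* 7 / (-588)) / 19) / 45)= -184 / 14535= -0.01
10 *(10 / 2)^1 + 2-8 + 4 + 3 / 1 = 51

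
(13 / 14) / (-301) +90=379247 / 4214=90.00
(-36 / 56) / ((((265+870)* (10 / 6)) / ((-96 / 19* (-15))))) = -3888 / 150955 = -0.03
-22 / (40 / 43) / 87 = -473 / 1740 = -0.27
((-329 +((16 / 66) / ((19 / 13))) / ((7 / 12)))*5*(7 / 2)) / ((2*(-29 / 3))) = 7213665 / 24244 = 297.54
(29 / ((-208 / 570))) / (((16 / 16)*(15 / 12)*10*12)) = -551 / 1040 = -0.53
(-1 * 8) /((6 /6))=-8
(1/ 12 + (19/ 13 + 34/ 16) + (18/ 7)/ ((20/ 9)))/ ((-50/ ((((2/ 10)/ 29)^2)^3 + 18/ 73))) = -1259748163657152379/ 52920687340218750000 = -0.02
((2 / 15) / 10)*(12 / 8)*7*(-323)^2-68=726903 / 50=14538.06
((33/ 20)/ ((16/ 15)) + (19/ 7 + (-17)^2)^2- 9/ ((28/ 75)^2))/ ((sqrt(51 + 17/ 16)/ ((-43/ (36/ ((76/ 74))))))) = -31123877257 * sqrt(17)/ 8876448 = -14457.03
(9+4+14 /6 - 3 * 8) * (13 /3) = -338 /9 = -37.56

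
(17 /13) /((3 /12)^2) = 272 /13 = 20.92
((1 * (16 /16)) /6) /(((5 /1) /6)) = 0.20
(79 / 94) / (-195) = -79 / 18330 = -0.00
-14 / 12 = -1.17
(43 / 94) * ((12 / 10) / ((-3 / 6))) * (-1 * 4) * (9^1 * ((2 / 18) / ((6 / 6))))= 1032 / 235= 4.39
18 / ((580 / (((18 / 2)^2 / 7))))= 0.36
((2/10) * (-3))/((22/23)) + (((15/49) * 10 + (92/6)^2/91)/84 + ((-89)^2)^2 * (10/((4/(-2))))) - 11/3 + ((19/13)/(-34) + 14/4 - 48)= -35313677441717107/112567455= -313711253.77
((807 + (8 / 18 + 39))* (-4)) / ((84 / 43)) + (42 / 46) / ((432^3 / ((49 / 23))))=-172477050787487 / 99513888768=-1733.20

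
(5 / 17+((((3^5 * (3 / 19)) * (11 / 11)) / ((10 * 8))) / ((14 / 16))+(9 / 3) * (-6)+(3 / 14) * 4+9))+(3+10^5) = 322986109 / 3230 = 99995.70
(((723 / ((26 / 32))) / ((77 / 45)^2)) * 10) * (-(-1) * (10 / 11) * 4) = 9370080000 / 847847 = 11051.62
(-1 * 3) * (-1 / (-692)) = -3 / 692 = -0.00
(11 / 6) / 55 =0.03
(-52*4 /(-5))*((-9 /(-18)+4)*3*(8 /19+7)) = 395928 /95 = 4167.66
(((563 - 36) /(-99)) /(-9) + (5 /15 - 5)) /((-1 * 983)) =3631 /875853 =0.00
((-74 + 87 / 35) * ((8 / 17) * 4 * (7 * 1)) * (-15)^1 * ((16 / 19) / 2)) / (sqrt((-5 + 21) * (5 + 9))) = 240288 * sqrt(14) / 2261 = 397.65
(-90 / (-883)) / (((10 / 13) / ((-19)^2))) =42237 / 883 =47.83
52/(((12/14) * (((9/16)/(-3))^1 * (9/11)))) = -32032/81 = -395.46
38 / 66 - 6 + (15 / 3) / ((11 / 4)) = -119 / 33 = -3.61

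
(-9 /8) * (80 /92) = -45 /46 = -0.98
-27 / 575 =-0.05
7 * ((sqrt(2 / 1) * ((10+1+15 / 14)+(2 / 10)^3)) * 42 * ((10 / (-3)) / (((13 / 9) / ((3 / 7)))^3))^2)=10919575622628 * sqrt(2) / 405620894315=38.07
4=4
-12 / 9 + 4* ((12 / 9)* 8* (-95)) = -12164 / 3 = -4054.67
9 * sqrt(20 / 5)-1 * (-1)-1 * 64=-45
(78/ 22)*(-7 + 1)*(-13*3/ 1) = 9126/ 11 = 829.64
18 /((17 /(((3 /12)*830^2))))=3100050 /17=182355.88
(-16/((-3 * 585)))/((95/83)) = 1328/166725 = 0.01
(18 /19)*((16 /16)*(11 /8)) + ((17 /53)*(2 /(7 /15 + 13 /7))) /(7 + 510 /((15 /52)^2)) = 29460304197 /22615210028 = 1.30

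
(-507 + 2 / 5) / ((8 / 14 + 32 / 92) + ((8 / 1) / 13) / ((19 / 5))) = -100729811 / 214980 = -468.55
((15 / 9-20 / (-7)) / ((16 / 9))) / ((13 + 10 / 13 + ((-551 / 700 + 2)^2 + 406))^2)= 34417906250000 / 2400033702135323523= 0.00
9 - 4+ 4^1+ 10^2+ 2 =111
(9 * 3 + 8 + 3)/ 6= 19/ 3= 6.33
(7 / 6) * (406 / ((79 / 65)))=389.73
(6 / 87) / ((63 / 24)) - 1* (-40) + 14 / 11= 276662 / 6699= 41.30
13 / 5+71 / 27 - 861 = -115529 / 135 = -855.77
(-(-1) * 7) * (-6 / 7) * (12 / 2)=-36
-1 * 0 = 0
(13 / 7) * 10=130 / 7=18.57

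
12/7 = 1.71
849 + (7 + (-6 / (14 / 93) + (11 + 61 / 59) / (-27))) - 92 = 8069947 / 11151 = 723.70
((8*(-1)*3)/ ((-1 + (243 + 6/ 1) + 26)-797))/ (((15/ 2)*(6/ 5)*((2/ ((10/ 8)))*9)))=0.00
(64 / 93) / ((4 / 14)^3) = 2744 / 93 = 29.51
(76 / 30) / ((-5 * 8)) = -19 / 300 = -0.06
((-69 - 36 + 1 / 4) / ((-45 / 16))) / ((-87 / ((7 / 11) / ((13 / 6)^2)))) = -46928 / 808665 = -0.06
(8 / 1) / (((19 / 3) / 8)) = 192 / 19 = 10.11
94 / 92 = 47 / 46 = 1.02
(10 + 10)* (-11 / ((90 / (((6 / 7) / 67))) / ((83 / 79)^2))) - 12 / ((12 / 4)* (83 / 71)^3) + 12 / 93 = -375002311895044 / 155648253166539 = -2.41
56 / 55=1.02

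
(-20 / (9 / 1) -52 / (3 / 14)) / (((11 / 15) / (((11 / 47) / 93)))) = -11020 / 13113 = -0.84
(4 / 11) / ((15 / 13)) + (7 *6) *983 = 6812242 / 165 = 41286.32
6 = 6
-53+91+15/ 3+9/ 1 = 52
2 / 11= 0.18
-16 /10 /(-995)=8 /4975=0.00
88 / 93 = 0.95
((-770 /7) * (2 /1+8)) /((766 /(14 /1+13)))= -14850 /383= -38.77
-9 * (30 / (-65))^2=-324 / 169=-1.92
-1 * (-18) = 18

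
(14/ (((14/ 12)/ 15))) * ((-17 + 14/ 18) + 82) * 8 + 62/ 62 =94721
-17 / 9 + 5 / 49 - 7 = -3875 / 441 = -8.79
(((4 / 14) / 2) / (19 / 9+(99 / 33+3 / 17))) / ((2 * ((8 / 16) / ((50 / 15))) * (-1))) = -0.09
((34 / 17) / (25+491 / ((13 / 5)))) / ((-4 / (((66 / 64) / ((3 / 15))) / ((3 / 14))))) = -1001 / 17792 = -0.06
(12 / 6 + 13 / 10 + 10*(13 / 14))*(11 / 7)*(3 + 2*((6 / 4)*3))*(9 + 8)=4034.62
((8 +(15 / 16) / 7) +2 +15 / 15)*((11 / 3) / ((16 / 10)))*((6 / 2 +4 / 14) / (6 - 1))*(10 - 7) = 315491 / 6272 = 50.30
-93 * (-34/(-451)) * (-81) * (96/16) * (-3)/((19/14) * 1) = -64542744/8569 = -7532.12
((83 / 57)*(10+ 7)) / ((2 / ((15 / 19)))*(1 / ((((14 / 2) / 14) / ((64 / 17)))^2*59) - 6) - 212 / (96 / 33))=-962358440 / 3329394377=-0.29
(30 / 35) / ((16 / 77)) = 33 / 8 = 4.12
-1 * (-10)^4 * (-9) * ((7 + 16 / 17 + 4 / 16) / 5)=2506500 / 17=147441.18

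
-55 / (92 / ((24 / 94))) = -165 / 1081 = -0.15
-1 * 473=-473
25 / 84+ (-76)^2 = 485209 / 84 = 5776.30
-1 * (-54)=54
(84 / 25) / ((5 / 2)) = 168 / 125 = 1.34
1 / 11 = 0.09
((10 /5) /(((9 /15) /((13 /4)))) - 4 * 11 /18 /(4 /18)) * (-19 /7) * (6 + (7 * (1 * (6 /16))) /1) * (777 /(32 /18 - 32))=-100.31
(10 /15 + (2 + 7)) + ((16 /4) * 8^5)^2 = 51539607581 /3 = 17179869193.67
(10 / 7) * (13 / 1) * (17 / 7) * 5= 11050 / 49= 225.51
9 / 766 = 0.01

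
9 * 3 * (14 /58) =189 /29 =6.52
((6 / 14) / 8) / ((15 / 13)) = 13 / 280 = 0.05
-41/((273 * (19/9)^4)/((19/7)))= -0.02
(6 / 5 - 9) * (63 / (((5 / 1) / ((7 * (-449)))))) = 7722351 / 25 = 308894.04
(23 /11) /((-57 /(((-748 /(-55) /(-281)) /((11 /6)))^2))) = -1276224 /49921118225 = -0.00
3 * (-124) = -372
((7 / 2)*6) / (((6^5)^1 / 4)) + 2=1303 / 648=2.01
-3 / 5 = -0.60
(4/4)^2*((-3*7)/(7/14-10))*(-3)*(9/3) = -378/19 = -19.89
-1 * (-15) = 15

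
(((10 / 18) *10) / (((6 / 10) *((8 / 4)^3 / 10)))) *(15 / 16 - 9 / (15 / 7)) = -37.76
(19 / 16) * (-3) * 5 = -17.81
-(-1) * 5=5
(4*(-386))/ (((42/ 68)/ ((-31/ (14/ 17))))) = 13832696/ 147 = 94099.97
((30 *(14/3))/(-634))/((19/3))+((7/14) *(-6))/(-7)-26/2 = -531494/42161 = -12.61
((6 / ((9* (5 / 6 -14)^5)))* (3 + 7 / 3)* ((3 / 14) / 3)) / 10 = -6912 / 107696973965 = -0.00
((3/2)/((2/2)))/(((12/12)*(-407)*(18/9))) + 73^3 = 633319673/1628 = 389017.00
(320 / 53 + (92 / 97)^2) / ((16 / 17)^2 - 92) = -249946852 / 3282790691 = -0.08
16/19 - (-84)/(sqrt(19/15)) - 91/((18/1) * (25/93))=-51199/2850 + 84 * sqrt(285)/19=56.67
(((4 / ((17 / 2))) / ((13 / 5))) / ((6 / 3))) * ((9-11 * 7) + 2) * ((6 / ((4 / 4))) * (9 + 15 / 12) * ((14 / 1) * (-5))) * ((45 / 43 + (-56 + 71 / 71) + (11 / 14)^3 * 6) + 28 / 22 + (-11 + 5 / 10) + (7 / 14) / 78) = -9380218103400 / 6053411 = -1549575.62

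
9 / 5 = 1.80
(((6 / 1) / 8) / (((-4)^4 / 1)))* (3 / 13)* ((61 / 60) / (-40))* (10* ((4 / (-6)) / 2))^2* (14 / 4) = -427 / 638976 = -0.00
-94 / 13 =-7.23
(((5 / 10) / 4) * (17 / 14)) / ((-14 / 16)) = -17 / 98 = -0.17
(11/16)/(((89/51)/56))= 3927/178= 22.06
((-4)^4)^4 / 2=2147483648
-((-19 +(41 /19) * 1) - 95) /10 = 425 /38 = 11.18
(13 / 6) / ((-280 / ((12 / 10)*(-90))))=117 / 140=0.84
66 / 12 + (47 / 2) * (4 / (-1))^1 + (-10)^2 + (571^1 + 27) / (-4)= -138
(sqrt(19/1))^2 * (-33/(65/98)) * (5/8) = -30723/52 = -590.83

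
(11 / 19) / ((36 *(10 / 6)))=11 / 1140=0.01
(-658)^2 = 432964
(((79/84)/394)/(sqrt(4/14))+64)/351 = 79*sqrt(14)/23233392+64/351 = 0.18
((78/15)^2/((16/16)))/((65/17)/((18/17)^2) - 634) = -219024/5107775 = -0.04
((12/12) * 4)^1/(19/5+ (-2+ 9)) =10/27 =0.37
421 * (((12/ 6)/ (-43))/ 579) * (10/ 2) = -4210/ 24897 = -0.17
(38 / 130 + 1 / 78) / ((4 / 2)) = 119 / 780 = 0.15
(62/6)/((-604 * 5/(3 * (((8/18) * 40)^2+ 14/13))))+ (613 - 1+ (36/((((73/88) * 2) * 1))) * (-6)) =55546688839/116072190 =478.55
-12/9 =-1.33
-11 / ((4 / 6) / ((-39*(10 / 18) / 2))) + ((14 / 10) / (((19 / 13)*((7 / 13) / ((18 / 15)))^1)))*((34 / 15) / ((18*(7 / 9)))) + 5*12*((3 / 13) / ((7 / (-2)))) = 175.14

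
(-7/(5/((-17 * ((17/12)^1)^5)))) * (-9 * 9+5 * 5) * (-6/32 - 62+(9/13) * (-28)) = 20067564527927/32348160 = 620361.85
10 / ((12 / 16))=40 / 3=13.33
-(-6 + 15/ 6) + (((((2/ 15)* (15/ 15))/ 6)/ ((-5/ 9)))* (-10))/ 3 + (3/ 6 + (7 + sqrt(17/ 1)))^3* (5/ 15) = 743* sqrt(17)/ 12 + 32611/ 120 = 527.05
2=2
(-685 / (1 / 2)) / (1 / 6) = -8220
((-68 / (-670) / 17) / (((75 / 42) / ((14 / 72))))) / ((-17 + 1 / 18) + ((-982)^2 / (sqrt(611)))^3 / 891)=13364414306761518 / 5387814765450813652404335640254490818575 + 10631667918870739169485056 * sqrt(611) / 26939073827254068262021678201272454092875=0.00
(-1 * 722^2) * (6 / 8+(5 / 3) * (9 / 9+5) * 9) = -47306523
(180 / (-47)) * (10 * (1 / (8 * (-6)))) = 75 / 94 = 0.80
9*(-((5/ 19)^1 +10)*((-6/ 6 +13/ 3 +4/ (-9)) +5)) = -13845/ 19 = -728.68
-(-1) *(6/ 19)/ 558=1/ 1767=0.00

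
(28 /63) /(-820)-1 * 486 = -896671 /1845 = -486.00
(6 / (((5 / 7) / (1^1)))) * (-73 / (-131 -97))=511 / 190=2.69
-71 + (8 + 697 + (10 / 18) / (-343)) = 1957153 / 3087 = 634.00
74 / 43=1.72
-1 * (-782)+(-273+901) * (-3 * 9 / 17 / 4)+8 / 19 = 172181 / 323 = 533.07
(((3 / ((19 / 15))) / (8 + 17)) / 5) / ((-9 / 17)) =-17 / 475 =-0.04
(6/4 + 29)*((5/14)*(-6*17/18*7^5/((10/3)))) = -2489837/8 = -311229.62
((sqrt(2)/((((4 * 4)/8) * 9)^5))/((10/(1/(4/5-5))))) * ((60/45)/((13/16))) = -sqrt(2)/48361131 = -0.00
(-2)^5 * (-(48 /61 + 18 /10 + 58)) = 591328 /305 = 1938.78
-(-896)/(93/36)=10752/31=346.84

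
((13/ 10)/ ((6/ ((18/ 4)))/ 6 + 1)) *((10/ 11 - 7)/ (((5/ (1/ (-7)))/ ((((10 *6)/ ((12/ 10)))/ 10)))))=7839/ 8470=0.93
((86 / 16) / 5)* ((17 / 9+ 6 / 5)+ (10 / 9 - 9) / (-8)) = 7009 / 1600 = 4.38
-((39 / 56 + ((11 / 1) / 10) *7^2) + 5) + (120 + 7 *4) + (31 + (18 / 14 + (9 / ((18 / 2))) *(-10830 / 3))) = -977007 / 280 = -3489.31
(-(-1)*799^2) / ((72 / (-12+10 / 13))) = -46603273 / 468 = -99579.64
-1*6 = -6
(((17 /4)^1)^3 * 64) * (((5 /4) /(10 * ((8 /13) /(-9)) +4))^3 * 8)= 983590583625 /467288576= 2104.89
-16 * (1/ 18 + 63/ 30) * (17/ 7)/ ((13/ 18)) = -52768/ 455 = -115.97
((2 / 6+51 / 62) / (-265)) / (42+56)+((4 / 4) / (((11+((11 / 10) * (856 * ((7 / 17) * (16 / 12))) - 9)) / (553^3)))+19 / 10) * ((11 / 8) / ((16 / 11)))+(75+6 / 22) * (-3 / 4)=8662664199305855021 / 28126067212320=307994.15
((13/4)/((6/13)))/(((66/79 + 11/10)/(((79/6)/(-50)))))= -1054729/1100880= -0.96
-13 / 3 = -4.33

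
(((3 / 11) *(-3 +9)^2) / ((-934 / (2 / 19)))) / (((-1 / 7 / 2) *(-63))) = -24 / 97603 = -0.00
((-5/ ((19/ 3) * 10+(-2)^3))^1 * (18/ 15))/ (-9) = 1/ 83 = 0.01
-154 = -154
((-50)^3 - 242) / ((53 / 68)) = -8516456 / 53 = -160687.85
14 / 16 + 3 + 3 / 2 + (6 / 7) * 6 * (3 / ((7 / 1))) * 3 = 4699 / 392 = 11.99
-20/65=-4/13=-0.31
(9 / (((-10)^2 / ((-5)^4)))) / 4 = 225 / 16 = 14.06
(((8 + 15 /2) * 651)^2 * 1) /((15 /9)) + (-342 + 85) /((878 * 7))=3754647581089 /61460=61090914.11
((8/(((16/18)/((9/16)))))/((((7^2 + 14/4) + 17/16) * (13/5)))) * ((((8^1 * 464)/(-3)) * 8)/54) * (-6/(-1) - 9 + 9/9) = 148480/11141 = 13.33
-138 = -138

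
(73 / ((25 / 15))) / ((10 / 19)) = 4161 / 50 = 83.22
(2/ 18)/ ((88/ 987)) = 329/ 264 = 1.25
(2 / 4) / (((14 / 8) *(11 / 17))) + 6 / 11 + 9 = 769 / 77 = 9.99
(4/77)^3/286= 32/65284219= 0.00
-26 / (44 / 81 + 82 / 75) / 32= -26325 / 53024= -0.50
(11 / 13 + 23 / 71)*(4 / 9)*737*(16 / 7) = 5660160 / 6461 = 876.05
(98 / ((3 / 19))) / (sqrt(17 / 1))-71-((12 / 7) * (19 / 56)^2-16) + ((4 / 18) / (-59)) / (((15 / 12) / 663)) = -277789639 / 4856880 + 1862 * sqrt(17) / 51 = 93.34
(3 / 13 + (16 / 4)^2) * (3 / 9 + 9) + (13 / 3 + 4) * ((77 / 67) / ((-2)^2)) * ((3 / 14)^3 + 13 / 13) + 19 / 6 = 643551589 / 4097184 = 157.07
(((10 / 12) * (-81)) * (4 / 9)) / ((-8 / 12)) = 45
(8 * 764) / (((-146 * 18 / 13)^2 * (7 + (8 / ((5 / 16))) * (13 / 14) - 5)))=0.01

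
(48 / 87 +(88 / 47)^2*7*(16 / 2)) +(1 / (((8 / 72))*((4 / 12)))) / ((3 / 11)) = 18953639 / 64061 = 295.87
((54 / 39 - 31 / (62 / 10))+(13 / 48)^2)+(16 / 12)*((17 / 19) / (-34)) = -2035697 / 569088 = -3.58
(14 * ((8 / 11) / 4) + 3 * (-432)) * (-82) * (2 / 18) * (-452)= -527346592 / 99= -5326733.25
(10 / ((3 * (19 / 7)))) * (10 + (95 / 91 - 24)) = -15.91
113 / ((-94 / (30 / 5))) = -339 / 47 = -7.21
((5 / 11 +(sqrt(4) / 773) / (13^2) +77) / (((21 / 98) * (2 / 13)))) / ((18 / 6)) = 779119222 / 994851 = 783.15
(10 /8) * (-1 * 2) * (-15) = 75 /2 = 37.50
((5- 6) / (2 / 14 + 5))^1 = -7 / 36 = -0.19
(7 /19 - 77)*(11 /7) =-2288 /19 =-120.42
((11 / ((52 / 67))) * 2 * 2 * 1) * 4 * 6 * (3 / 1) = 53064 / 13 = 4081.85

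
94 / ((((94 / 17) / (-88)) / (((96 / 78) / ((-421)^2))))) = -23936 / 2304133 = -0.01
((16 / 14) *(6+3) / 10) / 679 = 36 / 23765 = 0.00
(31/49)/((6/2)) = 0.21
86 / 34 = 43 / 17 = 2.53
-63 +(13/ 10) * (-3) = -669/ 10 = -66.90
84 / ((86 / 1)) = 42 / 43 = 0.98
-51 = -51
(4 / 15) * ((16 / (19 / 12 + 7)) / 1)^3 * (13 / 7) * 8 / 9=109051904 / 38245445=2.85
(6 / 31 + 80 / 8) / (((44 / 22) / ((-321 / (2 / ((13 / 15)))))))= -109889 / 155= -708.96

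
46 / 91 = 0.51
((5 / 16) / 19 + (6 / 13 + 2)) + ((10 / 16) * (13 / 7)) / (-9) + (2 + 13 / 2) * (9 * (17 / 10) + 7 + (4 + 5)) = 334124569 / 1244880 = 268.40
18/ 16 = 9/ 8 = 1.12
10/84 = 5/42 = 0.12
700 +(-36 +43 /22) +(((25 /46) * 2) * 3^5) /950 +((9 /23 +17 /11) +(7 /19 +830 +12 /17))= 11137881 /7429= 1499.24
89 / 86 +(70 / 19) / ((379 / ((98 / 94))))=30416763 / 29106442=1.05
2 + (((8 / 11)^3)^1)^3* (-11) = 294500034 / 214358881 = 1.37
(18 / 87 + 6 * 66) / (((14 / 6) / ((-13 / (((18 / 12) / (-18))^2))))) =-64527840 / 203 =-317871.13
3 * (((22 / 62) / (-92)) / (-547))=33 / 1560044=0.00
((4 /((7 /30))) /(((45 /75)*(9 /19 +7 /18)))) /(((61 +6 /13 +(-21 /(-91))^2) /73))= 42192540 /1073387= 39.31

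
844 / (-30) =-422 / 15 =-28.13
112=112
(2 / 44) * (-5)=-5 / 22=-0.23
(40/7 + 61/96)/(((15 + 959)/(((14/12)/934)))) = 4267/523996416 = 0.00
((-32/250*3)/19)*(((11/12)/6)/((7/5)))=-22/9975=-0.00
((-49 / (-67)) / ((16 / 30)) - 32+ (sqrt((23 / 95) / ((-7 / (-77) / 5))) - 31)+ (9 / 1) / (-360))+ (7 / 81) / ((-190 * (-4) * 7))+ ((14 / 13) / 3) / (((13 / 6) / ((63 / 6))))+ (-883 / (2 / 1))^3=-14996591209439651 / 174260970+ sqrt(4807) / 19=-86058229.64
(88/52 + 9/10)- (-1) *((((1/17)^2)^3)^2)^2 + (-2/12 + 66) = 4529263621350866643658275434745698/66192490906349321405483302838595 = 68.43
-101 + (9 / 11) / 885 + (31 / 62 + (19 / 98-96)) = -196.31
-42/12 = -7/2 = -3.50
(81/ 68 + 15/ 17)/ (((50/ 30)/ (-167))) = -70641/ 340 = -207.77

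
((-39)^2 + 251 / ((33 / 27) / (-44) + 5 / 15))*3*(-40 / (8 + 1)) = -343560 / 11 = -31232.73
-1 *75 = -75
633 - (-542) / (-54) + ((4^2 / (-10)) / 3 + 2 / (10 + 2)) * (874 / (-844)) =71023663 / 113940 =623.34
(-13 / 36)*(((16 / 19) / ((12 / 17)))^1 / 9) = -221 / 4617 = -0.05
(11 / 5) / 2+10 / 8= 47 / 20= 2.35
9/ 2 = 4.50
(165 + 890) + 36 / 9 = 1059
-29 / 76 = -0.38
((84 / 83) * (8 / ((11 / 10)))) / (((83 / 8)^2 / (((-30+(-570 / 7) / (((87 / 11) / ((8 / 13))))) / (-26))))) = 0.10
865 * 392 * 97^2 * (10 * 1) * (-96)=-3062787571200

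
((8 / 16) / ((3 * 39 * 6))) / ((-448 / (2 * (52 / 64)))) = -0.00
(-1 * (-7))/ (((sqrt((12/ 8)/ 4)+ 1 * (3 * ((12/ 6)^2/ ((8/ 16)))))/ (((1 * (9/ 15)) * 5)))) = 1344/ 1535-14 * sqrt(6)/ 1535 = 0.85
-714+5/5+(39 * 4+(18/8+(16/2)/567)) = -1258141/2268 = -554.74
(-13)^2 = 169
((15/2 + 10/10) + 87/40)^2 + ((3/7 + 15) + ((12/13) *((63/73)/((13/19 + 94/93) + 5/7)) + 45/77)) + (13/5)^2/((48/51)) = 2395015294641/17420603200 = 137.48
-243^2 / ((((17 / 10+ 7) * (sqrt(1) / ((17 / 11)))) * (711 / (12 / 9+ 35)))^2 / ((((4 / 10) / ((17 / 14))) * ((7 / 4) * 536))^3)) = -7748865197895112704 / 53982684085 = -143543533.07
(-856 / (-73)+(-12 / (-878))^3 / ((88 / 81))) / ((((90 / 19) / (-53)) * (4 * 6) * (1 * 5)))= -160442552945777 / 146744846115120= -1.09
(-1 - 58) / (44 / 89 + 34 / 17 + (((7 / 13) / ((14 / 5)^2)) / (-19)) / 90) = -653686488 / 27635891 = -23.65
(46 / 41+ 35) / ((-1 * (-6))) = 1481 / 246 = 6.02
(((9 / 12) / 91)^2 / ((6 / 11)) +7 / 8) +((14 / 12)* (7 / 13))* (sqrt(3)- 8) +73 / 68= -41584225 / 13514592 +49* sqrt(3) / 78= -1.99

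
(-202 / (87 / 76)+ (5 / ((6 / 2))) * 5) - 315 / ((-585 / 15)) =-181016 / 1131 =-160.05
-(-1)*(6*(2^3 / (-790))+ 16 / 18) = 2944 / 3555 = 0.83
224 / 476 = 0.47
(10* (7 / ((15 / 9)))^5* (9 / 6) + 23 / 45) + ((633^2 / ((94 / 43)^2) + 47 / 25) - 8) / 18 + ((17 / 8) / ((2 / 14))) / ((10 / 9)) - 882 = 4650846193813 / 198810000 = 23393.42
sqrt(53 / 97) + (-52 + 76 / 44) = -553 / 11 + sqrt(5141) / 97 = -49.53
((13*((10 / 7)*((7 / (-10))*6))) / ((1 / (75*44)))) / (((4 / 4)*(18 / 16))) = -228800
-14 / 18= -7 / 9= -0.78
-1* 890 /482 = -445 /241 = -1.85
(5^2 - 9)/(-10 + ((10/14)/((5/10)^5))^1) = 56/45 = 1.24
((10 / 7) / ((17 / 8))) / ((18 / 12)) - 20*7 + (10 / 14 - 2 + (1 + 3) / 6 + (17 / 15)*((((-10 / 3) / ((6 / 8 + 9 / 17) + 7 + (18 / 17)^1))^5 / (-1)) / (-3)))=-6026274365385237163 / 42991673766399855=-140.17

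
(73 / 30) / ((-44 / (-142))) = 5183 / 660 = 7.85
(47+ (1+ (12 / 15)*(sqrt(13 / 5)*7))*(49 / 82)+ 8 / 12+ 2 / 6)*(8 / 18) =2744*sqrt(65) / 9225+ 7970 / 369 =24.00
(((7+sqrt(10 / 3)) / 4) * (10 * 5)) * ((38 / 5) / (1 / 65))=54498.96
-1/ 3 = -0.33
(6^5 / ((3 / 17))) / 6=7344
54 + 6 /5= 276 /5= 55.20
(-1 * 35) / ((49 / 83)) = -415 / 7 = -59.29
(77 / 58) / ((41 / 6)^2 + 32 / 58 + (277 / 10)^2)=17325 / 10629697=0.00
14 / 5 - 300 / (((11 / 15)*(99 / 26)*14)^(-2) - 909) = 22963171189 / 7336398505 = 3.13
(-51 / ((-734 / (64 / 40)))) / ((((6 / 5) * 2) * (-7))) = -17 / 2569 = -0.01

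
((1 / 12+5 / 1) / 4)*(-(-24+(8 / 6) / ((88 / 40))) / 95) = 11773 / 37620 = 0.31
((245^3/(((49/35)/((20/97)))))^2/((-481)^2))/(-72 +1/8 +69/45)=-5296410918750000000/18375007353209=-288239.93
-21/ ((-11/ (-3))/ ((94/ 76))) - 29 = -15083/ 418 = -36.08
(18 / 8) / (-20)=-0.11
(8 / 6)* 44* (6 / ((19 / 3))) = 1056 / 19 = 55.58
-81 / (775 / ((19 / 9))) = -171 / 775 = -0.22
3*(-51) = -153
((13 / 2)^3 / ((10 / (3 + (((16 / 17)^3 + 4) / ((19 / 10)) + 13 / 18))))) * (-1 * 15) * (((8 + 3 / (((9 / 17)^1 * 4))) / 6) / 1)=-2613912512029 / 645214464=-4051.23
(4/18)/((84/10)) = 5/189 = 0.03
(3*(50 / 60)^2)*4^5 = 2133.33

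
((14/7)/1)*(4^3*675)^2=3732480000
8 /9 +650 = 5858 /9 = 650.89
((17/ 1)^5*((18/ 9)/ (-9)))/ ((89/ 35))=-99389990/ 801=-124082.38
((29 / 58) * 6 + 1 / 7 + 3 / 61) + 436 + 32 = 201199 / 427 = 471.19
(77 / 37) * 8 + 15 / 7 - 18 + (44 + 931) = 252730 / 259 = 975.79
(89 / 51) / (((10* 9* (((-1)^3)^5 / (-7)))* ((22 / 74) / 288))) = 368816 / 2805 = 131.49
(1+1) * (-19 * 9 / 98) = -171 / 49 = -3.49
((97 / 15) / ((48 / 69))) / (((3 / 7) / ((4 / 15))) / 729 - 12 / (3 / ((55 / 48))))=-421659 / 207800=-2.03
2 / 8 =1 / 4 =0.25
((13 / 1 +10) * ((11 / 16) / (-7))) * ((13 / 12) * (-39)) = 42757 / 448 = 95.44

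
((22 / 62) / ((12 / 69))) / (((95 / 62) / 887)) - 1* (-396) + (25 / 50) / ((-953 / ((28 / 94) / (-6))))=20132502244 / 12765435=1577.11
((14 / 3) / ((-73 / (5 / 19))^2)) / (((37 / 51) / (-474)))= -0.04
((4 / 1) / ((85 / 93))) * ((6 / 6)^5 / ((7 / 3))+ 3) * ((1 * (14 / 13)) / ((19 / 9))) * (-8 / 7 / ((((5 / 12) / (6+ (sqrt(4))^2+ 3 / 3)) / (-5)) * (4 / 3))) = 127277568 / 146965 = 866.04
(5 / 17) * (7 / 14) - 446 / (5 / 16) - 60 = -252799 / 170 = -1487.05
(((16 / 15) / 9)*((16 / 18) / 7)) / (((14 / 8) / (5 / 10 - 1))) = -256 / 59535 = -0.00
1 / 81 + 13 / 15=356 / 405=0.88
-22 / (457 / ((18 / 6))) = -66 / 457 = -0.14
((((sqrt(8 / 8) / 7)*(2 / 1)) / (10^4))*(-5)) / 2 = -1 / 14000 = -0.00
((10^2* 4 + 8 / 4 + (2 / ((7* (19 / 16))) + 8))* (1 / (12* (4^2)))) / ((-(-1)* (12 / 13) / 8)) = 354653 / 19152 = 18.52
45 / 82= 0.55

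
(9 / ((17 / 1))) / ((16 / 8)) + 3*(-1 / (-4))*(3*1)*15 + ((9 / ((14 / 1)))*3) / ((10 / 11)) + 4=23881 / 595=40.14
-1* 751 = -751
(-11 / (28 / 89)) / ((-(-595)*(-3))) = 979 / 49980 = 0.02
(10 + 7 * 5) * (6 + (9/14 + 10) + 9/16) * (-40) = -433575/14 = -30969.64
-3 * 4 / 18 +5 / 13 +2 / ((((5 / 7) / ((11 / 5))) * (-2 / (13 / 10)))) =-41789 / 9750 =-4.29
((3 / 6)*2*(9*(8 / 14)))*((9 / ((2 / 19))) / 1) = 3078 / 7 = 439.71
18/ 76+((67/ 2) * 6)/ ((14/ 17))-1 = 32360/ 133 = 243.31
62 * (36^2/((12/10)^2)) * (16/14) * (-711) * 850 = -269781840000/7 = -38540262857.14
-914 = -914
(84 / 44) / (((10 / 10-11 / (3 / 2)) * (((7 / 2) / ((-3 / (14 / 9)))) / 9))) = 2187 / 1463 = 1.49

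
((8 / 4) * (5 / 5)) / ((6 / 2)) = 2 / 3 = 0.67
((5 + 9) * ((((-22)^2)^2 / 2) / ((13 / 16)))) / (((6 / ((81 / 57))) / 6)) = 708390144 / 247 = 2867976.29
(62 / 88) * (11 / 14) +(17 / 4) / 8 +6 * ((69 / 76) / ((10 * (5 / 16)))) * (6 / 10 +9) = 17.82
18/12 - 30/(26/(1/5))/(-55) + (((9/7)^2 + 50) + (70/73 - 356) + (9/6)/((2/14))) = -745230194/2557555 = -291.38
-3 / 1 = -3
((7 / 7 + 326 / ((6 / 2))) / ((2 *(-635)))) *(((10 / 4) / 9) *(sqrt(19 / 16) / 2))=-329 *sqrt(19) / 109728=-0.01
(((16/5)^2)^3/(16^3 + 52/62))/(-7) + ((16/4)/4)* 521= 3618304750027/6945421875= 520.96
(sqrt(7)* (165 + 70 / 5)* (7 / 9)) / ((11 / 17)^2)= 362117* sqrt(7) / 1089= 879.77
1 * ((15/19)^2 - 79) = -28294/361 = -78.38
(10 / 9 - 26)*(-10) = 2240 / 9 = 248.89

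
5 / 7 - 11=-72 / 7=-10.29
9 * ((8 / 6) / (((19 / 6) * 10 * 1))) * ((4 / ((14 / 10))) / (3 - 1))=72 / 133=0.54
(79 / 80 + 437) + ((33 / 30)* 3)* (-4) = 33983 / 80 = 424.79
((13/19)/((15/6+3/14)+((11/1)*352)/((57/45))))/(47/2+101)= 182/101323329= 0.00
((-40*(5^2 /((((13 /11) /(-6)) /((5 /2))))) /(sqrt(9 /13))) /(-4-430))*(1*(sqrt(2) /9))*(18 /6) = -27500*sqrt(26) /8463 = -16.57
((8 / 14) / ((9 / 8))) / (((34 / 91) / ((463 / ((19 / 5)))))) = 481520 / 2907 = 165.64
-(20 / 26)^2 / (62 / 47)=-0.45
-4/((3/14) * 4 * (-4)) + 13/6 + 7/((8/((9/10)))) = 989/240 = 4.12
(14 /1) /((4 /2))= 7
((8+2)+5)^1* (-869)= -13035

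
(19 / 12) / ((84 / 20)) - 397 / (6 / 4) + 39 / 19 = -1255591 / 4788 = -262.24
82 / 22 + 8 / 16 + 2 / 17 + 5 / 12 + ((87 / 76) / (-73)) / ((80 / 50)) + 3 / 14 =865566211 / 174295968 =4.97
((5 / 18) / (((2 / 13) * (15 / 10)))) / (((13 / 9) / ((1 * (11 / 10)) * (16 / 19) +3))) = 3.27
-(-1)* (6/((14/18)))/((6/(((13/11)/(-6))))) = -39/154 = -0.25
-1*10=-10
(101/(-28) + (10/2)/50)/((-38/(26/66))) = 6383/175560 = 0.04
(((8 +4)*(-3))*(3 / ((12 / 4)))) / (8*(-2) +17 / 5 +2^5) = -180 / 97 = -1.86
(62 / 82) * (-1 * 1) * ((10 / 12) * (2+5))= -1085 / 246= -4.41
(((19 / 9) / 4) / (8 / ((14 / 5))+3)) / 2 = 0.05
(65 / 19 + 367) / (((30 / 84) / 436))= 42959952 / 95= 452210.02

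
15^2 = 225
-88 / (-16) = 11 / 2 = 5.50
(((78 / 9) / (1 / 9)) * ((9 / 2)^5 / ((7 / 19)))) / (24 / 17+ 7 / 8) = 743840253 / 4354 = 170840.66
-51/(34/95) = -285/2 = -142.50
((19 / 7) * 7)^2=361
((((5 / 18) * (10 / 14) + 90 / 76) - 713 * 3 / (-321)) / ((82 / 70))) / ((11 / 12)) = 1873720 / 250059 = 7.49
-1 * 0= 0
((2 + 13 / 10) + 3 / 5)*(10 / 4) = 39 / 4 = 9.75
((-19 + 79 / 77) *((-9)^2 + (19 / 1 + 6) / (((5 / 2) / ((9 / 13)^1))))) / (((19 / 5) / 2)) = -15819120 / 19019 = -831.75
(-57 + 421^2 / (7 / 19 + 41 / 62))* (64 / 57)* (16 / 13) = 11248950272 / 47307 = 237786.17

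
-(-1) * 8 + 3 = 11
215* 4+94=954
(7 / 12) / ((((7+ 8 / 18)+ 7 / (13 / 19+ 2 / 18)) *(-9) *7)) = -34 / 59655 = -0.00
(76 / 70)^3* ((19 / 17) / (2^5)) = 130321 / 2915500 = 0.04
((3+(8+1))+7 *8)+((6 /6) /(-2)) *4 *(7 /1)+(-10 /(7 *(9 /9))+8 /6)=1132 /21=53.90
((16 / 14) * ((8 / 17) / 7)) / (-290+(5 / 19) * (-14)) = -304 / 1162035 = -0.00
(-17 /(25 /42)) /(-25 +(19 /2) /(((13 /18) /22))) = -1326 /12275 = -0.11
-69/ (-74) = 69/ 74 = 0.93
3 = 3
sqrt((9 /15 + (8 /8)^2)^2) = 8 /5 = 1.60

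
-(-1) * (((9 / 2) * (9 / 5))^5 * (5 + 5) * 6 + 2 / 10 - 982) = 10455444203 / 5000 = 2091088.84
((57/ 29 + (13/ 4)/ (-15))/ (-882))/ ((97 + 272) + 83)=-3043/ 693675360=-0.00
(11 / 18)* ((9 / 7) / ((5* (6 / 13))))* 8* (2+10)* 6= 6864 / 35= 196.11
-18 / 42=-3 / 7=-0.43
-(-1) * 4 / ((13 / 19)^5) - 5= 21.68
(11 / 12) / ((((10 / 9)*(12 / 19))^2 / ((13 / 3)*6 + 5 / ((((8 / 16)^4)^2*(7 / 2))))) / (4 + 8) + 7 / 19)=48998169 / 19698644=2.49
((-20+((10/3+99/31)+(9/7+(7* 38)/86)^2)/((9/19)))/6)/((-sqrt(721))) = -2597738701* sqrt(721)/328053718062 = -0.21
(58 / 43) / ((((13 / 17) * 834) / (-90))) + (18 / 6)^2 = 684519 / 77701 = 8.81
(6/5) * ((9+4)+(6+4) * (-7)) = -68.40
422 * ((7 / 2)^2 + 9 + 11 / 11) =18779 / 2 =9389.50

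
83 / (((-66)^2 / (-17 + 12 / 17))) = -22991 / 74052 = -0.31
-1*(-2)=2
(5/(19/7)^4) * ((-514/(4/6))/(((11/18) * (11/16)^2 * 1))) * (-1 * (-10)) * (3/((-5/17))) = 4350399943680/173457251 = 25080.53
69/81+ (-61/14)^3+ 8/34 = -102815023/1259496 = -81.63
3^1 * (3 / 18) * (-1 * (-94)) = 47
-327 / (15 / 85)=-1853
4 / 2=2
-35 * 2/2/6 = -35/6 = -5.83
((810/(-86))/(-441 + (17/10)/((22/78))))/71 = 14850/48692297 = 0.00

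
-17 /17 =-1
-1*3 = -3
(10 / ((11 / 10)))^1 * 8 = 800 / 11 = 72.73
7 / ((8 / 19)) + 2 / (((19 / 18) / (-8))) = 223 / 152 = 1.47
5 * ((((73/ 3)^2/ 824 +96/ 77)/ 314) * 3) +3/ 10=117708749/ 298840080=0.39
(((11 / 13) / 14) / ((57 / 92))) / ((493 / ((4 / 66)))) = 92 / 7671573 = 0.00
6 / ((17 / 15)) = 90 / 17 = 5.29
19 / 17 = 1.12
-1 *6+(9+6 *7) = 45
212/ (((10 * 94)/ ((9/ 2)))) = 1.01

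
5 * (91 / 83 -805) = -333620 / 83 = -4019.52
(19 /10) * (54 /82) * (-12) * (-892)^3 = 2184555982464 /205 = 10656370646.17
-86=-86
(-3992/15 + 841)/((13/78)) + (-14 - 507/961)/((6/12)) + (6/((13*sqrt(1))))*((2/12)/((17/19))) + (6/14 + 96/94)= 1195421438104/349366745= 3421.68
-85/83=-1.02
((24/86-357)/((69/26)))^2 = 17672511844/978121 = 18067.82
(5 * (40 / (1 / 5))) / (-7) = -1000 / 7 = -142.86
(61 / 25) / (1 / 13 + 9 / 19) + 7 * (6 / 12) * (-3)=-20633 / 3400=-6.07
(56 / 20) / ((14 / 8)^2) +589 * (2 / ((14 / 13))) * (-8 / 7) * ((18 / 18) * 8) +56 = -2436296 / 245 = -9944.07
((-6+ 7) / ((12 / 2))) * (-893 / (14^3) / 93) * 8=-893 / 191394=-0.00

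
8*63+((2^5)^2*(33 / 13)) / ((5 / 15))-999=7303.15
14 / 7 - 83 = -81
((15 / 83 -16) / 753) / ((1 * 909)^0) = -1313 / 62499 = -0.02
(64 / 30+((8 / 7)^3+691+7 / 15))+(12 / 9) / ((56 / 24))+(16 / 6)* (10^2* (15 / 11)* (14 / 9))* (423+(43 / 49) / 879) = 35813210582344 / 149241015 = 239968.96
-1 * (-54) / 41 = 54 / 41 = 1.32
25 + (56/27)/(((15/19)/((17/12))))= 34897/1215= 28.72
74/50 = 37/25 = 1.48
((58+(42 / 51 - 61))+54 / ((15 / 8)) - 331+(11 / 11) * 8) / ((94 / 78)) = -20904 / 85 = -245.93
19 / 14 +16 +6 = 327 / 14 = 23.36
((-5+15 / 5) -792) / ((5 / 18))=-14292 / 5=-2858.40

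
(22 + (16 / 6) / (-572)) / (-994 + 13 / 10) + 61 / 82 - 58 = -20002254205 / 349212006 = -57.28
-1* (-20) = 20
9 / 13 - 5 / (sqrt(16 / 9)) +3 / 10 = -717 / 260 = -2.76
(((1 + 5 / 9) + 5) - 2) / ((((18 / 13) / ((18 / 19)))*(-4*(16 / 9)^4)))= -388557 / 4980736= -0.08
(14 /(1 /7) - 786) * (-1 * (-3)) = -2064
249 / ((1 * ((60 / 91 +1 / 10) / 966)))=316766.92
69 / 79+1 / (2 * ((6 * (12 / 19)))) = 11437 / 11376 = 1.01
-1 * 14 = -14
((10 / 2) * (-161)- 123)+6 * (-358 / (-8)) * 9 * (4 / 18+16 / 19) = 31235 / 19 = 1643.95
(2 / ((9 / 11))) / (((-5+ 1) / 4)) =-22 / 9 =-2.44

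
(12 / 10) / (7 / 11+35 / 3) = 99 / 1015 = 0.10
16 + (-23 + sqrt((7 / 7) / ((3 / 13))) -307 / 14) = -405 / 14 + sqrt(39) / 3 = -26.85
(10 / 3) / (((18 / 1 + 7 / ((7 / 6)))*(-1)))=-5 / 36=-0.14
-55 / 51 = -1.08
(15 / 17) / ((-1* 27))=-5 / 153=-0.03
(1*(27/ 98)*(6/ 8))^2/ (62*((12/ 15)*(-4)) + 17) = -32805/ 139373248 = -0.00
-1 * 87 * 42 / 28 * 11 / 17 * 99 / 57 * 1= -94743 / 646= -146.66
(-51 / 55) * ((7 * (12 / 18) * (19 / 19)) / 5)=-238 / 275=-0.87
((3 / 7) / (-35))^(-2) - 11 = 59926 / 9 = 6658.44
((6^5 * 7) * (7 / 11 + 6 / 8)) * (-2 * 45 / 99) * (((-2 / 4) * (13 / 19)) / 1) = 53955720 / 2299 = 23469.21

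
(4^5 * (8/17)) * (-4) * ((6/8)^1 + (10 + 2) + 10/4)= -499712/17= -29394.82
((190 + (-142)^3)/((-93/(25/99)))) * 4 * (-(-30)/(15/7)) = 14366800/33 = 435357.58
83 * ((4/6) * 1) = 166/3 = 55.33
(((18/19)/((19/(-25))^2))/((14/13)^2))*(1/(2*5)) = 190125/1344364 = 0.14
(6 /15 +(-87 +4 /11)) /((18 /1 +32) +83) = -0.65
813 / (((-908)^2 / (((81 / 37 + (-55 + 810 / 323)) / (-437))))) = 122188209 / 1076458742092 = 0.00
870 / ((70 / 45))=3915 / 7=559.29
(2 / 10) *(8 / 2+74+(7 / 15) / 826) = 138061 / 8850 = 15.60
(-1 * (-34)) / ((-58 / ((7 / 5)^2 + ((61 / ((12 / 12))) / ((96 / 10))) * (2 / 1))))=-149617 / 17400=-8.60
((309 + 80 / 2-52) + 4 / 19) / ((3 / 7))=39529 / 57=693.49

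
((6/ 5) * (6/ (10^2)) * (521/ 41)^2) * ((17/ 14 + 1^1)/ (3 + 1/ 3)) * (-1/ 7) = -227196117/ 205922500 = -1.10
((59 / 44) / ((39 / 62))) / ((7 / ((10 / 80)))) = 0.04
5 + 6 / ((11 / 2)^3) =6703 / 1331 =5.04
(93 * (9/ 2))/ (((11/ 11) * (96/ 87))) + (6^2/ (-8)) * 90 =-1647/ 64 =-25.73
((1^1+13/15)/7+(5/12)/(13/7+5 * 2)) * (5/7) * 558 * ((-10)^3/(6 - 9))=23296500/581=40097.25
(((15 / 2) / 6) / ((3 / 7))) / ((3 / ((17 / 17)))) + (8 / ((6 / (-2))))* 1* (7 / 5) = -497 / 180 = -2.76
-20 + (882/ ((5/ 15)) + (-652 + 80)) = 2054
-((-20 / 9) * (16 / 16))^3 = 8000 / 729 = 10.97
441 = 441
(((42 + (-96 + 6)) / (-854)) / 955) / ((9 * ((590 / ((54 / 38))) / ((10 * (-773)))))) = -55656 / 457126985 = -0.00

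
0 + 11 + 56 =67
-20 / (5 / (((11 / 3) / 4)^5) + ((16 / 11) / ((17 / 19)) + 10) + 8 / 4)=-13689335 / 14613997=-0.94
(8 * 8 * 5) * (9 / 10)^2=1296 / 5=259.20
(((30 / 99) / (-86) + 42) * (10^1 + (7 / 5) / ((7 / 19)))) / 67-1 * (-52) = 9610299 / 158455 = 60.65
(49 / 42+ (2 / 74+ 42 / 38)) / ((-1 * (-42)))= 9697 / 177156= 0.05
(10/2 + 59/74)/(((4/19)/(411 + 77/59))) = 99140613/8732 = 11353.71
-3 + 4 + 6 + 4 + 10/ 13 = 153/ 13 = 11.77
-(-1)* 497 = 497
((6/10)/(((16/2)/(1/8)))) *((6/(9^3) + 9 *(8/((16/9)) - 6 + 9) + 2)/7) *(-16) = -33781/22680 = -1.49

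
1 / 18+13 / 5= 239 / 90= 2.66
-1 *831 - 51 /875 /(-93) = -22540858 /27125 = -831.00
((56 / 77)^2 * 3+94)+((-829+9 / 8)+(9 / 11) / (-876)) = -51746481 / 70664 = -732.29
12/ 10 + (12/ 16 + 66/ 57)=1181/ 380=3.11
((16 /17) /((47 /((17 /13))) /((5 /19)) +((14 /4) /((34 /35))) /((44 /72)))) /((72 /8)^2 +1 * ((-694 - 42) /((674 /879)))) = -10784 /1434687855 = -0.00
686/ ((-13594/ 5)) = -245/ 971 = -0.25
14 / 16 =7 / 8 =0.88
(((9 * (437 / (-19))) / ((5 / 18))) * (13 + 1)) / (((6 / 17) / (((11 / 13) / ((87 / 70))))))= -7586964 / 377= -20124.57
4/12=1/3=0.33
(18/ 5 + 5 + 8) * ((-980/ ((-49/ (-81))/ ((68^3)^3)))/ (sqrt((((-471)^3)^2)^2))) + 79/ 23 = -237370449876464021009/ 3100046869109943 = -76569.96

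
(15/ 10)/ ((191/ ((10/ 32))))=15/ 6112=0.00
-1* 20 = -20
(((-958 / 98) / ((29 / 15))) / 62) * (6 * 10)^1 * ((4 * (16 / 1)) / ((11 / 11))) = -13795200 / 44051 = -313.16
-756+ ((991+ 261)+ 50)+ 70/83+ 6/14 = 317965/581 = 547.27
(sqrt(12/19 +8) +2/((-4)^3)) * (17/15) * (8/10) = -17/600 +136 * sqrt(779)/1425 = 2.64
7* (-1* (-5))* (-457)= -15995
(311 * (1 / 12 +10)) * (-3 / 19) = -37631 / 76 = -495.14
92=92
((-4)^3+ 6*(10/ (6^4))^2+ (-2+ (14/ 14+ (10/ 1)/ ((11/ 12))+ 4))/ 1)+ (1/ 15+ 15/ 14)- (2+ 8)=-1588405559/ 26943840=-58.95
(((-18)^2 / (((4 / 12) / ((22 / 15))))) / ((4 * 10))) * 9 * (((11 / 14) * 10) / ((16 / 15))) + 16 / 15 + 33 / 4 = 3985057 / 1680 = 2372.06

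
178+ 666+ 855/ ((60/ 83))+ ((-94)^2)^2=312307691/ 4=78076922.75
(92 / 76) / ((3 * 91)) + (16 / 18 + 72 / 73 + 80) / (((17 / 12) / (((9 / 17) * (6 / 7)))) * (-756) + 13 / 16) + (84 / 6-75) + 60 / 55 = -28273414763228 / 471700318089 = -59.94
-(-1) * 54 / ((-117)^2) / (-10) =-1 / 2535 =-0.00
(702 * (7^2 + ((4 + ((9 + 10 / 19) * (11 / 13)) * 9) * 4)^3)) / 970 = 11679180006557133 / 562197935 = 20774142.49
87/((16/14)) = 609/8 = 76.12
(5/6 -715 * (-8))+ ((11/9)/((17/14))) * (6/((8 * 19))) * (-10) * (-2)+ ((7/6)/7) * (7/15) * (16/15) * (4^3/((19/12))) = 832126049/145350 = 5724.98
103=103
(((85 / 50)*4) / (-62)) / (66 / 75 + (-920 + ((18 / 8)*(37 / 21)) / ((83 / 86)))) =98770 / 824014441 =0.00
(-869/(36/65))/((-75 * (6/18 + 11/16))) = 20.49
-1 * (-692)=692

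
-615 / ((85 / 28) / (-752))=2589888 / 17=152346.35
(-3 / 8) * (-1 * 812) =609 / 2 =304.50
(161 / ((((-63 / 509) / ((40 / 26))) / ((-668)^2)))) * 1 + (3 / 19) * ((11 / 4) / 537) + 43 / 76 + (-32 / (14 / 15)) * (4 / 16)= -2487328893676327 / 2785419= -892981951.25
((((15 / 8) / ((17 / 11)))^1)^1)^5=122298103125 / 46525874176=2.63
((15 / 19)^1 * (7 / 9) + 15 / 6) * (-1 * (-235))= 83425 / 114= 731.80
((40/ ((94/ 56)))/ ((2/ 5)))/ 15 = 560/ 141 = 3.97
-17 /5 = -3.40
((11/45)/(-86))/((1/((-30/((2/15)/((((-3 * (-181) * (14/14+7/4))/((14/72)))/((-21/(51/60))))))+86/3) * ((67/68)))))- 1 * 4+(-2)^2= -30320888257/154738080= -195.95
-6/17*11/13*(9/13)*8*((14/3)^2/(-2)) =51744/2873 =18.01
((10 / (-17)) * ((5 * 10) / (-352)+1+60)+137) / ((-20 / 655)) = -19833007 / 5984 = -3314.34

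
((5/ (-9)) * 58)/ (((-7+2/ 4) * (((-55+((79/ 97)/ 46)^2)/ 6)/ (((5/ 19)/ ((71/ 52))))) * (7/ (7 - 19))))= 1847596403200/ 10340209449297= 0.18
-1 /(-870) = 1 /870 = 0.00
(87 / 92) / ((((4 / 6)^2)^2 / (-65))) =-458055 / 1472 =-311.18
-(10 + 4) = -14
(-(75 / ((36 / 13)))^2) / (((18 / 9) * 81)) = -105625 / 23328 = -4.53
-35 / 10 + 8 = 9 / 2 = 4.50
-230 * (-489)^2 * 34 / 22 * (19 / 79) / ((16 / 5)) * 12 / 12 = -44410747725 / 6952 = -6388197.31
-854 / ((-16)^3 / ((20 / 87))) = 0.05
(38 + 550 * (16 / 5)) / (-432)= -899 / 216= -4.16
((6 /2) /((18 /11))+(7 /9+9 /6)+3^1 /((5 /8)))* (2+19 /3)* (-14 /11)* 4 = -112280 /297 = -378.05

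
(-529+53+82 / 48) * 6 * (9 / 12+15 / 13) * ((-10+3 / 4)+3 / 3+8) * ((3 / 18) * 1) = 375639 / 1664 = 225.74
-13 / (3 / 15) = -65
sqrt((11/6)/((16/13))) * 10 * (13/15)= 10.58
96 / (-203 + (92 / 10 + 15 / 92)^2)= -20313600 / 24404551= -0.83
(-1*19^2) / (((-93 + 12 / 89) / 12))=6764 / 145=46.65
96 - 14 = 82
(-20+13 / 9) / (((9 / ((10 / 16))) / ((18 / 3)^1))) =-835 / 108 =-7.73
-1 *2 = -2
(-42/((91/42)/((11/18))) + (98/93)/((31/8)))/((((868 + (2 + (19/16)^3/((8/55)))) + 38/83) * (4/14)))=-84271267840/1834737633729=-0.05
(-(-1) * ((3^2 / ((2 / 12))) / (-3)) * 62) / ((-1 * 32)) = 279 / 8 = 34.88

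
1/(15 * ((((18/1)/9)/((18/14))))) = 3/70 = 0.04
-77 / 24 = -3.21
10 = 10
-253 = -253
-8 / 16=-1 / 2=-0.50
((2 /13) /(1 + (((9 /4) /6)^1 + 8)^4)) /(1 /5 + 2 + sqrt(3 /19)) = 535040 /36420477119-12800 * sqrt(57) /36420477119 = 0.00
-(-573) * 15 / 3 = 2865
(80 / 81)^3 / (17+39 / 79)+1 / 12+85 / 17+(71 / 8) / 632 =9566516491909 / 1856693295936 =5.15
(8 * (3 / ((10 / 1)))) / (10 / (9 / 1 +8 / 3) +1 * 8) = 42 / 155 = 0.27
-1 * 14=-14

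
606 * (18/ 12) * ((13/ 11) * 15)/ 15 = 11817/ 11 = 1074.27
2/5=0.40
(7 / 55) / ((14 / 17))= 0.15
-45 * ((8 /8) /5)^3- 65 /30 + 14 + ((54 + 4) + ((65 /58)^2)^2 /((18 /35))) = 369406911323 /5092423200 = 72.54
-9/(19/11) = -99/19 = -5.21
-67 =-67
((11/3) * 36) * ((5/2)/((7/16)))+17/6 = 757.12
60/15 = 4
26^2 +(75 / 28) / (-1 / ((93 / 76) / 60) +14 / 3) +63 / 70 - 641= 20702401 / 577640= 35.84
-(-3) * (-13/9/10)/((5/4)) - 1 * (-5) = 349/75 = 4.65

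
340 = 340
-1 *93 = -93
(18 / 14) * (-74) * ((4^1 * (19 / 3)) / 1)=-16872 / 7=-2410.29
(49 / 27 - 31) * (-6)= 1576 / 9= 175.11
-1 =-1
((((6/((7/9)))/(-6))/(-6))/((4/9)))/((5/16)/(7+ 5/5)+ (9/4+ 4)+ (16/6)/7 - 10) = -1296/8951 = -0.14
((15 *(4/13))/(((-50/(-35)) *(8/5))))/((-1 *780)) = -7/2704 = -0.00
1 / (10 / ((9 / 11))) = 9 / 110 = 0.08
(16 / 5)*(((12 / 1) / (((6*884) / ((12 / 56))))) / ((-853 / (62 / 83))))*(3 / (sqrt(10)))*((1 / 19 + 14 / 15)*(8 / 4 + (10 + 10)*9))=-209064*sqrt(10) / 2858509625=-0.00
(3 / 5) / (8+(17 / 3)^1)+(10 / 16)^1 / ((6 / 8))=1079 / 1230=0.88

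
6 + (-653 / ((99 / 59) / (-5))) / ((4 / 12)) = 192833 / 33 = 5843.42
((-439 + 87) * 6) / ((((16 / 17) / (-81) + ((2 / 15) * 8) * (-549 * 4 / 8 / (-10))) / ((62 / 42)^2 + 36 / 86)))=-99487515600 / 530734337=-187.45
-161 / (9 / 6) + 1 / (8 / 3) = -2567 / 24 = -106.96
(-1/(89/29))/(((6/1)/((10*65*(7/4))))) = -65975/1068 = -61.77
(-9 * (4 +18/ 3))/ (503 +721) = -0.07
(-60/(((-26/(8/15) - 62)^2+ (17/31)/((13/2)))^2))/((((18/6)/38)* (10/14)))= -6319659008/893578954229983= -0.00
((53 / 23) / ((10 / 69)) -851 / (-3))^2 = 89740.19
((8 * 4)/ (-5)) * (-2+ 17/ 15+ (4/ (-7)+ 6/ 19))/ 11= 71648/ 109725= 0.65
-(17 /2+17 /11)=-221 /22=-10.05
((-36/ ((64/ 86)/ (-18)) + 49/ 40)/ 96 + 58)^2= 66357244801/ 14745600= 4500.14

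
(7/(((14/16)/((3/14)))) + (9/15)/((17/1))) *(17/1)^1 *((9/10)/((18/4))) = 1041/175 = 5.95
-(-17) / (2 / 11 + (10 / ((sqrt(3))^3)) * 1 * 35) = -5049 / 7411196 + 1079925 * sqrt(3) / 7411196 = 0.25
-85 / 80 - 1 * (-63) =991 / 16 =61.94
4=4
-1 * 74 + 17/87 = -6421/87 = -73.80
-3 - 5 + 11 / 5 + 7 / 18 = -487 / 90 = -5.41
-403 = -403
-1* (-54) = 54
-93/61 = -1.52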